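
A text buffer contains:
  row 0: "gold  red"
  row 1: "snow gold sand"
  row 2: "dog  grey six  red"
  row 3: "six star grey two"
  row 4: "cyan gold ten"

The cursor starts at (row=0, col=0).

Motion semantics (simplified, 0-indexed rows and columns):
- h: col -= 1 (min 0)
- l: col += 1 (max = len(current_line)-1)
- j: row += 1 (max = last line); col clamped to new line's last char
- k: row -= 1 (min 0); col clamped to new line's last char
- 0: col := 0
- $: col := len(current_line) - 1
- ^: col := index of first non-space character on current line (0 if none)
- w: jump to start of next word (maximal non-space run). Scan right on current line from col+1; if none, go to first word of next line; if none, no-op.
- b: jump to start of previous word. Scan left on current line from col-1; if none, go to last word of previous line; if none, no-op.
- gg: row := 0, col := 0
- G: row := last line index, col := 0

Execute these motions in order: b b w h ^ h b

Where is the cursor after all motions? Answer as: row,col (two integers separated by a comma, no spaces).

Answer: 0,0

Derivation:
After 1 (b): row=0 col=0 char='g'
After 2 (b): row=0 col=0 char='g'
After 3 (w): row=0 col=6 char='r'
After 4 (h): row=0 col=5 char='_'
After 5 (^): row=0 col=0 char='g'
After 6 (h): row=0 col=0 char='g'
After 7 (b): row=0 col=0 char='g'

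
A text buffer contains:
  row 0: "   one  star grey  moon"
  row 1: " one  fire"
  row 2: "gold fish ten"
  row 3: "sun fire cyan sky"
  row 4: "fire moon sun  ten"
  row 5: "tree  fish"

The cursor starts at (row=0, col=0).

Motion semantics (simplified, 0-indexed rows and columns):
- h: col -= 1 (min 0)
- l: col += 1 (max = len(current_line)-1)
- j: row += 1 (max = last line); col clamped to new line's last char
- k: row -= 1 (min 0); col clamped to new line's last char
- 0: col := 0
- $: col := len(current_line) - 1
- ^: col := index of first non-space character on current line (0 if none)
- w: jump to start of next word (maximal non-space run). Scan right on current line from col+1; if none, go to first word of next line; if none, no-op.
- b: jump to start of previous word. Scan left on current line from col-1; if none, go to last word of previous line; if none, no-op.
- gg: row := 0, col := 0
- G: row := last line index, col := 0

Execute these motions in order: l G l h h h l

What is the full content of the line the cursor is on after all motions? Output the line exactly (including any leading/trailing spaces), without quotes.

Answer: tree  fish

Derivation:
After 1 (l): row=0 col=1 char='_'
After 2 (G): row=5 col=0 char='t'
After 3 (l): row=5 col=1 char='r'
After 4 (h): row=5 col=0 char='t'
After 5 (h): row=5 col=0 char='t'
After 6 (h): row=5 col=0 char='t'
After 7 (l): row=5 col=1 char='r'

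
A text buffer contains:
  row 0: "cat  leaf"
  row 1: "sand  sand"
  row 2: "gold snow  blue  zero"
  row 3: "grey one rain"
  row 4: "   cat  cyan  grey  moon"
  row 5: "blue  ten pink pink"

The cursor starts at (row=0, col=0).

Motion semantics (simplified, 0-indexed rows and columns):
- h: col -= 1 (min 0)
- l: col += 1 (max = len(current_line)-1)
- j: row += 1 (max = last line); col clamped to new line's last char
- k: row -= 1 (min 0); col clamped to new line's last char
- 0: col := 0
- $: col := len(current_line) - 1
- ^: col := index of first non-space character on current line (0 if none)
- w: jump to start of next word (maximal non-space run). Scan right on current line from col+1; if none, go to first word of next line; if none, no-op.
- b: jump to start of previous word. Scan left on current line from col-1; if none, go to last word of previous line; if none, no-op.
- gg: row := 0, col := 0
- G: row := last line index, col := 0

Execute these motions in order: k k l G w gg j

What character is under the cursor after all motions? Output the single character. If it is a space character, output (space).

After 1 (k): row=0 col=0 char='c'
After 2 (k): row=0 col=0 char='c'
After 3 (l): row=0 col=1 char='a'
After 4 (G): row=5 col=0 char='b'
After 5 (w): row=5 col=6 char='t'
After 6 (gg): row=0 col=0 char='c'
After 7 (j): row=1 col=0 char='s'

Answer: s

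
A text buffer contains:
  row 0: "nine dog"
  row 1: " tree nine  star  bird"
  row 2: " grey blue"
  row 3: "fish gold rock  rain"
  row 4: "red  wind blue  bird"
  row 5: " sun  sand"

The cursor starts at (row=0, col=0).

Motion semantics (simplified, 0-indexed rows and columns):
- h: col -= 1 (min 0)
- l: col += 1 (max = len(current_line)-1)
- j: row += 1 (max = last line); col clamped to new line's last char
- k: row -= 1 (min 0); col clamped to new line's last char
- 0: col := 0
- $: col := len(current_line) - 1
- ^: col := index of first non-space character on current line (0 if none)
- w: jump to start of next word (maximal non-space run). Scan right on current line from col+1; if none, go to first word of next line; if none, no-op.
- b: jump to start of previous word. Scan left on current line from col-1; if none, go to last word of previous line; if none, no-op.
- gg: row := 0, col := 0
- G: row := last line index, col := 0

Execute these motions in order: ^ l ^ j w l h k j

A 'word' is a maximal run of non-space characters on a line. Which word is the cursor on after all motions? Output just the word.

After 1 (^): row=0 col=0 char='n'
After 2 (l): row=0 col=1 char='i'
After 3 (^): row=0 col=0 char='n'
After 4 (j): row=1 col=0 char='_'
After 5 (w): row=1 col=1 char='t'
After 6 (l): row=1 col=2 char='r'
After 7 (h): row=1 col=1 char='t'
After 8 (k): row=0 col=1 char='i'
After 9 (j): row=1 col=1 char='t'

Answer: tree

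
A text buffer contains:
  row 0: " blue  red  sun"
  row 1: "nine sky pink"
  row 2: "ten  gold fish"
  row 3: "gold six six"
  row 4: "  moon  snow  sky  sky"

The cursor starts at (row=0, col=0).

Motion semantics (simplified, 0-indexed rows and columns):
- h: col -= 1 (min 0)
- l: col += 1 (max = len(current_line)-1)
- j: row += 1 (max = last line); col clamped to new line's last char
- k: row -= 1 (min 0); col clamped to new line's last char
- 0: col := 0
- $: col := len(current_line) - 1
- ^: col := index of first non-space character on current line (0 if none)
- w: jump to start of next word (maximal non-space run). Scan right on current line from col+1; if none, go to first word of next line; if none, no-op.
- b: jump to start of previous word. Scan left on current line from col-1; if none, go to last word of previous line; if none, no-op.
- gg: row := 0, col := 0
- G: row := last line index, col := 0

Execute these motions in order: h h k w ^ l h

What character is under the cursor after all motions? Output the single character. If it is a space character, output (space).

After 1 (h): row=0 col=0 char='_'
After 2 (h): row=0 col=0 char='_'
After 3 (k): row=0 col=0 char='_'
After 4 (w): row=0 col=1 char='b'
After 5 (^): row=0 col=1 char='b'
After 6 (l): row=0 col=2 char='l'
After 7 (h): row=0 col=1 char='b'

Answer: b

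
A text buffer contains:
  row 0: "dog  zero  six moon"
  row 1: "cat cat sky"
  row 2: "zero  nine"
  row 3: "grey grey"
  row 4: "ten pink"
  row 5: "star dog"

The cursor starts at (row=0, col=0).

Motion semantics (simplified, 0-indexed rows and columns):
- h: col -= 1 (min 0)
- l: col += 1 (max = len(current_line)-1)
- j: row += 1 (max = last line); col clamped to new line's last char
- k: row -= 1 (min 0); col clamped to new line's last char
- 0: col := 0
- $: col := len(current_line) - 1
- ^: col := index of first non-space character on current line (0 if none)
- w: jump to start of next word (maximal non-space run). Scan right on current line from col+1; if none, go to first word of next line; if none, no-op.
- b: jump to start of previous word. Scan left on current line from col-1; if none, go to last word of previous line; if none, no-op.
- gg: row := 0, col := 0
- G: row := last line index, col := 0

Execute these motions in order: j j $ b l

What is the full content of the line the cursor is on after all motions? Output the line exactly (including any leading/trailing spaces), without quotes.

After 1 (j): row=1 col=0 char='c'
After 2 (j): row=2 col=0 char='z'
After 3 ($): row=2 col=9 char='e'
After 4 (b): row=2 col=6 char='n'
After 5 (l): row=2 col=7 char='i'

Answer: zero  nine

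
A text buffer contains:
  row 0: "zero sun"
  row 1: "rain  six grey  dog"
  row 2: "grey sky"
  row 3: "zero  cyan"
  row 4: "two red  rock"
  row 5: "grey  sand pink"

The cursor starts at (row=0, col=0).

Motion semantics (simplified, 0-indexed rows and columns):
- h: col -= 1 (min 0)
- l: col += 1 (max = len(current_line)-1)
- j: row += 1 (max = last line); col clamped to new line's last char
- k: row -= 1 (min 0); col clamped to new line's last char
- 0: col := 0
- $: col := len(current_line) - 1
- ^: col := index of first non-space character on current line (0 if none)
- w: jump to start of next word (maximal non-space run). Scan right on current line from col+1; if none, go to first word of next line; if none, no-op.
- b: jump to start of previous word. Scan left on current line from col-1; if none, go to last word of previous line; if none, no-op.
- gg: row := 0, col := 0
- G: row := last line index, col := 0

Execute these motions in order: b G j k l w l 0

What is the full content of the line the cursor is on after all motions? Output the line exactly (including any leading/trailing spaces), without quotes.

After 1 (b): row=0 col=0 char='z'
After 2 (G): row=5 col=0 char='g'
After 3 (j): row=5 col=0 char='g'
After 4 (k): row=4 col=0 char='t'
After 5 (l): row=4 col=1 char='w'
After 6 (w): row=4 col=4 char='r'
After 7 (l): row=4 col=5 char='e'
After 8 (0): row=4 col=0 char='t'

Answer: two red  rock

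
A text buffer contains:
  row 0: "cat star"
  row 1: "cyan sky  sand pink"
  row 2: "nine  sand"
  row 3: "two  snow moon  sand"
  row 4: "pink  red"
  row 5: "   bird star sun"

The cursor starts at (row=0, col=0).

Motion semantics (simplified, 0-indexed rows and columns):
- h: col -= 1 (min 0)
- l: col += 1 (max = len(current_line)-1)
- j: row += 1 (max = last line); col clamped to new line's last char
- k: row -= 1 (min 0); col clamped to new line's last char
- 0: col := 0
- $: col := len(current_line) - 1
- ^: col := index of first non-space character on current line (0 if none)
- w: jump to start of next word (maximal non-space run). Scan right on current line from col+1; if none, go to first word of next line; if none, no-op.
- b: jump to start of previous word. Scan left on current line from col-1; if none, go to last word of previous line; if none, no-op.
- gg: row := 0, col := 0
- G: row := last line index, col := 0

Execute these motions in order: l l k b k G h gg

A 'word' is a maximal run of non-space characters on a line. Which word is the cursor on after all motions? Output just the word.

Answer: cat

Derivation:
After 1 (l): row=0 col=1 char='a'
After 2 (l): row=0 col=2 char='t'
After 3 (k): row=0 col=2 char='t'
After 4 (b): row=0 col=0 char='c'
After 5 (k): row=0 col=0 char='c'
After 6 (G): row=5 col=0 char='_'
After 7 (h): row=5 col=0 char='_'
After 8 (gg): row=0 col=0 char='c'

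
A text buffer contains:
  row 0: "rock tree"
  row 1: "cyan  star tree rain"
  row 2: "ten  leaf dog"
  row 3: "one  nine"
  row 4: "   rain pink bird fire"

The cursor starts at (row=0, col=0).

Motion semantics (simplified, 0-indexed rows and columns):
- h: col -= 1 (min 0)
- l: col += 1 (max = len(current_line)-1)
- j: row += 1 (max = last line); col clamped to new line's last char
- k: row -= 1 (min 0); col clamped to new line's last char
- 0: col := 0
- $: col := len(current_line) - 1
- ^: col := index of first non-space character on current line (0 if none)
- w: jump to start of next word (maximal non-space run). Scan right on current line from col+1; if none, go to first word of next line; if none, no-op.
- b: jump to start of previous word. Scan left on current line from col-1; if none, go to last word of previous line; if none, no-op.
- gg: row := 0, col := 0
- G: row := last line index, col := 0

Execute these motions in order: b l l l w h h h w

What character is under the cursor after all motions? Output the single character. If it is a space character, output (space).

After 1 (b): row=0 col=0 char='r'
After 2 (l): row=0 col=1 char='o'
After 3 (l): row=0 col=2 char='c'
After 4 (l): row=0 col=3 char='k'
After 5 (w): row=0 col=5 char='t'
After 6 (h): row=0 col=4 char='_'
After 7 (h): row=0 col=3 char='k'
After 8 (h): row=0 col=2 char='c'
After 9 (w): row=0 col=5 char='t'

Answer: t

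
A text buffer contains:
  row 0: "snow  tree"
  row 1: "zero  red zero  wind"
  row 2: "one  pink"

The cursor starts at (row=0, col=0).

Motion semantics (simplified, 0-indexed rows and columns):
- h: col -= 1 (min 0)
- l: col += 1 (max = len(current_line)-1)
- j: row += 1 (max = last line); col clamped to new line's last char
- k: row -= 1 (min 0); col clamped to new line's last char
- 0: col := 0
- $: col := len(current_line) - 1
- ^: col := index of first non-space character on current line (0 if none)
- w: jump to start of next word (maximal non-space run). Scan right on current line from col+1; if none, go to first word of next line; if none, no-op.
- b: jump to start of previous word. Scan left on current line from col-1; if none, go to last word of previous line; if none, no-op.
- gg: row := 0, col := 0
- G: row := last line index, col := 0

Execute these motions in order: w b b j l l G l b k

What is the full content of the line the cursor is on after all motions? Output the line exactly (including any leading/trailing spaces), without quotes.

Answer: zero  red zero  wind

Derivation:
After 1 (w): row=0 col=6 char='t'
After 2 (b): row=0 col=0 char='s'
After 3 (b): row=0 col=0 char='s'
After 4 (j): row=1 col=0 char='z'
After 5 (l): row=1 col=1 char='e'
After 6 (l): row=1 col=2 char='r'
After 7 (G): row=2 col=0 char='o'
After 8 (l): row=2 col=1 char='n'
After 9 (b): row=2 col=0 char='o'
After 10 (k): row=1 col=0 char='z'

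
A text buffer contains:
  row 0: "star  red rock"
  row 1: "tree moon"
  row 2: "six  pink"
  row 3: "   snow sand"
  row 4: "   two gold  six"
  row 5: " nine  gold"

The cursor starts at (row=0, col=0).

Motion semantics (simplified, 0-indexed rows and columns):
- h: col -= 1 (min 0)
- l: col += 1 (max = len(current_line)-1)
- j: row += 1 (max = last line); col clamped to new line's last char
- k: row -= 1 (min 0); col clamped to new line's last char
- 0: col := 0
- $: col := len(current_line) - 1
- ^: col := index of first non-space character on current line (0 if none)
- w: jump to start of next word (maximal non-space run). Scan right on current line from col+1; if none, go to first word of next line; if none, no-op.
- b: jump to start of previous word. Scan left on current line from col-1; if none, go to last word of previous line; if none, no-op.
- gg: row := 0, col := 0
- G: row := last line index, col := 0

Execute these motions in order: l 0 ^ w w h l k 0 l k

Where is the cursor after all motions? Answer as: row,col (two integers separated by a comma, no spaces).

After 1 (l): row=0 col=1 char='t'
After 2 (0): row=0 col=0 char='s'
After 3 (^): row=0 col=0 char='s'
After 4 (w): row=0 col=6 char='r'
After 5 (w): row=0 col=10 char='r'
After 6 (h): row=0 col=9 char='_'
After 7 (l): row=0 col=10 char='r'
After 8 (k): row=0 col=10 char='r'
After 9 (0): row=0 col=0 char='s'
After 10 (l): row=0 col=1 char='t'
After 11 (k): row=0 col=1 char='t'

Answer: 0,1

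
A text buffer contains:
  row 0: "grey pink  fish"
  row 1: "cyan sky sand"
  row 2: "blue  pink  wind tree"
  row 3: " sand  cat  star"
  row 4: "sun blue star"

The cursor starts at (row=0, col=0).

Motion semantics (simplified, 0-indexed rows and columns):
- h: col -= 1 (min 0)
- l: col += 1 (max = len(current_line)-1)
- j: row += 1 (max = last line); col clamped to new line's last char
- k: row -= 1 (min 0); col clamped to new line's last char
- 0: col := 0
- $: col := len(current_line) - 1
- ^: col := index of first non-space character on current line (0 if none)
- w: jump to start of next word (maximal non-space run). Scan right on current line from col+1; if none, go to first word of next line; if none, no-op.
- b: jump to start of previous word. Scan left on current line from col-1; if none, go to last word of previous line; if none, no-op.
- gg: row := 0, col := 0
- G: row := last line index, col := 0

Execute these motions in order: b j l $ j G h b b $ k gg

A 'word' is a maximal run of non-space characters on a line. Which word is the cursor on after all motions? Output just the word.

After 1 (b): row=0 col=0 char='g'
After 2 (j): row=1 col=0 char='c'
After 3 (l): row=1 col=1 char='y'
After 4 ($): row=1 col=12 char='d'
After 5 (j): row=2 col=12 char='w'
After 6 (G): row=4 col=0 char='s'
After 7 (h): row=4 col=0 char='s'
After 8 (b): row=3 col=12 char='s'
After 9 (b): row=3 col=7 char='c'
After 10 ($): row=3 col=15 char='r'
After 11 (k): row=2 col=15 char='d'
After 12 (gg): row=0 col=0 char='g'

Answer: grey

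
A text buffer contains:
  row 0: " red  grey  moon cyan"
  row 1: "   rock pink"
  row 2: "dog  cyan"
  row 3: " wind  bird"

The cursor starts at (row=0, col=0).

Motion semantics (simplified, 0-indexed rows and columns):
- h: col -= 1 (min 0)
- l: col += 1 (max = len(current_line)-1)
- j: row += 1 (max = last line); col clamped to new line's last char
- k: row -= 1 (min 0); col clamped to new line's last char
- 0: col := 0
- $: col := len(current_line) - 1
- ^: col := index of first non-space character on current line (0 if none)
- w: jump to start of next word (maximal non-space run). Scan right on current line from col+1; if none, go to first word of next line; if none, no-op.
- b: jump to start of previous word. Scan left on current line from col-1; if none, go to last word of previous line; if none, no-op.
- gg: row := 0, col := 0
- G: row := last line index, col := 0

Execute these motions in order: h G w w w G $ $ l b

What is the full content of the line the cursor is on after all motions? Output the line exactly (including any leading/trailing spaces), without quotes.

After 1 (h): row=0 col=0 char='_'
After 2 (G): row=3 col=0 char='_'
After 3 (w): row=3 col=1 char='w'
After 4 (w): row=3 col=7 char='b'
After 5 (w): row=3 col=7 char='b'
After 6 (G): row=3 col=0 char='_'
After 7 ($): row=3 col=10 char='d'
After 8 ($): row=3 col=10 char='d'
After 9 (l): row=3 col=10 char='d'
After 10 (b): row=3 col=7 char='b'

Answer:  wind  bird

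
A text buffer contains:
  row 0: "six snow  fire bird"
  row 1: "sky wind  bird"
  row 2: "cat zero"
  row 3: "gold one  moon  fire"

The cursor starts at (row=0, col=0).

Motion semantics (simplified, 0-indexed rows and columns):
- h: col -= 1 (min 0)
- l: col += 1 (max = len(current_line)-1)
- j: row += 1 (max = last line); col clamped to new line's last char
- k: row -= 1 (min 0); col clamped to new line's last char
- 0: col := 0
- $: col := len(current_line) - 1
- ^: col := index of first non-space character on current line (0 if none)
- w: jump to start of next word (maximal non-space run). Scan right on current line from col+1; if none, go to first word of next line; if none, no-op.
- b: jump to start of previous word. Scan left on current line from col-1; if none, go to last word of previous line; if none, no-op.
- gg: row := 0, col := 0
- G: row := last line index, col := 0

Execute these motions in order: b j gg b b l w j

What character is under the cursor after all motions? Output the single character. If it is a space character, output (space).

Answer: w

Derivation:
After 1 (b): row=0 col=0 char='s'
After 2 (j): row=1 col=0 char='s'
After 3 (gg): row=0 col=0 char='s'
After 4 (b): row=0 col=0 char='s'
After 5 (b): row=0 col=0 char='s'
After 6 (l): row=0 col=1 char='i'
After 7 (w): row=0 col=4 char='s'
After 8 (j): row=1 col=4 char='w'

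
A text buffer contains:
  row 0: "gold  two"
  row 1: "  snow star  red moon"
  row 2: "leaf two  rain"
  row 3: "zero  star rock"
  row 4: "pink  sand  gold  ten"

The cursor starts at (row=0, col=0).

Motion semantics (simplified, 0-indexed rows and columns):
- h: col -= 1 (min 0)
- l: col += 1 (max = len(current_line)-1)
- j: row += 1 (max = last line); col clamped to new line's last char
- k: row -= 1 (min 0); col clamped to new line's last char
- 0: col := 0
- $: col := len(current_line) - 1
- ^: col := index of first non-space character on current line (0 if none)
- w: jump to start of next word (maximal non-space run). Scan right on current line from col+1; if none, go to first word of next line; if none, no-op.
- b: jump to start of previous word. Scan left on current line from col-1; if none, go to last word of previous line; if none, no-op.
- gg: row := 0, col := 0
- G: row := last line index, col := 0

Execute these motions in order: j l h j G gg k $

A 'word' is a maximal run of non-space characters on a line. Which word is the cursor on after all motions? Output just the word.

After 1 (j): row=1 col=0 char='_'
After 2 (l): row=1 col=1 char='_'
After 3 (h): row=1 col=0 char='_'
After 4 (j): row=2 col=0 char='l'
After 5 (G): row=4 col=0 char='p'
After 6 (gg): row=0 col=0 char='g'
After 7 (k): row=0 col=0 char='g'
After 8 ($): row=0 col=8 char='o'

Answer: two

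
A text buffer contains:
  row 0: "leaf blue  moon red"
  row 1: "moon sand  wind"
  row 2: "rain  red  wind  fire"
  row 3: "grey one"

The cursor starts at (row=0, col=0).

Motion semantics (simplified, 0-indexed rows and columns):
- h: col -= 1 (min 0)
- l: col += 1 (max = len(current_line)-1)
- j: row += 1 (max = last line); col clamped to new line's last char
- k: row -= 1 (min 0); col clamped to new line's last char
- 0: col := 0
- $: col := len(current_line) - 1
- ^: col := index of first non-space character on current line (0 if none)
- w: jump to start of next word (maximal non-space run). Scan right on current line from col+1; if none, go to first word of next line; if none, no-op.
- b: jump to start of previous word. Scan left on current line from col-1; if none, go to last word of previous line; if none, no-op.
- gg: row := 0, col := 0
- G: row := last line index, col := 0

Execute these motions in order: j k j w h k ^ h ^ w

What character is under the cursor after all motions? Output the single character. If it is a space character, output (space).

After 1 (j): row=1 col=0 char='m'
After 2 (k): row=0 col=0 char='l'
After 3 (j): row=1 col=0 char='m'
After 4 (w): row=1 col=5 char='s'
After 5 (h): row=1 col=4 char='_'
After 6 (k): row=0 col=4 char='_'
After 7 (^): row=0 col=0 char='l'
After 8 (h): row=0 col=0 char='l'
After 9 (^): row=0 col=0 char='l'
After 10 (w): row=0 col=5 char='b'

Answer: b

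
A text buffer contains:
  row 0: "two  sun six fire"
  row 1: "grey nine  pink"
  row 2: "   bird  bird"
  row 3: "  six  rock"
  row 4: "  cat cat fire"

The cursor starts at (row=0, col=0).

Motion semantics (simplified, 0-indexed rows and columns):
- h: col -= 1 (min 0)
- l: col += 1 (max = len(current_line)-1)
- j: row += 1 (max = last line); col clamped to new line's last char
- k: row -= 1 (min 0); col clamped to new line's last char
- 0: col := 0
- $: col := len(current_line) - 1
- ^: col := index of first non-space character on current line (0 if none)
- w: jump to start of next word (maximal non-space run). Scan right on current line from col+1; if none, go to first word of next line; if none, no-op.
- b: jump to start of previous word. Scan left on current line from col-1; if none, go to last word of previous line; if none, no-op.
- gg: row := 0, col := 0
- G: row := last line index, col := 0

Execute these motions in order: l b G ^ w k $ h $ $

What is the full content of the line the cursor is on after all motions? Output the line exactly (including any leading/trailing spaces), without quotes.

Answer:   six  rock

Derivation:
After 1 (l): row=0 col=1 char='w'
After 2 (b): row=0 col=0 char='t'
After 3 (G): row=4 col=0 char='_'
After 4 (^): row=4 col=2 char='c'
After 5 (w): row=4 col=6 char='c'
After 6 (k): row=3 col=6 char='_'
After 7 ($): row=3 col=10 char='k'
After 8 (h): row=3 col=9 char='c'
After 9 ($): row=3 col=10 char='k'
After 10 ($): row=3 col=10 char='k'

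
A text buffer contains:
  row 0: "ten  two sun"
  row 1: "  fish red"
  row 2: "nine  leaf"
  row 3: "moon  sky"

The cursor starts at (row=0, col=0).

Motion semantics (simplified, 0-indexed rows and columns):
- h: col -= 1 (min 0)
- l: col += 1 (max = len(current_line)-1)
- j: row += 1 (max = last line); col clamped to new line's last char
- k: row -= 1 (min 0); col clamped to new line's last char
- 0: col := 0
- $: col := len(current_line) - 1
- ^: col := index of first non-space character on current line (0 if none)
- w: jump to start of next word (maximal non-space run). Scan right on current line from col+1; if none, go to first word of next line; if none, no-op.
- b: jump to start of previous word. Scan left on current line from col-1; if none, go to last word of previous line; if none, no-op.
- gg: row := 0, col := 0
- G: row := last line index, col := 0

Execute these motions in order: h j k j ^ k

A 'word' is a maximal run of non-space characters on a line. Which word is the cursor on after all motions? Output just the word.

After 1 (h): row=0 col=0 char='t'
After 2 (j): row=1 col=0 char='_'
After 3 (k): row=0 col=0 char='t'
After 4 (j): row=1 col=0 char='_'
After 5 (^): row=1 col=2 char='f'
After 6 (k): row=0 col=2 char='n'

Answer: ten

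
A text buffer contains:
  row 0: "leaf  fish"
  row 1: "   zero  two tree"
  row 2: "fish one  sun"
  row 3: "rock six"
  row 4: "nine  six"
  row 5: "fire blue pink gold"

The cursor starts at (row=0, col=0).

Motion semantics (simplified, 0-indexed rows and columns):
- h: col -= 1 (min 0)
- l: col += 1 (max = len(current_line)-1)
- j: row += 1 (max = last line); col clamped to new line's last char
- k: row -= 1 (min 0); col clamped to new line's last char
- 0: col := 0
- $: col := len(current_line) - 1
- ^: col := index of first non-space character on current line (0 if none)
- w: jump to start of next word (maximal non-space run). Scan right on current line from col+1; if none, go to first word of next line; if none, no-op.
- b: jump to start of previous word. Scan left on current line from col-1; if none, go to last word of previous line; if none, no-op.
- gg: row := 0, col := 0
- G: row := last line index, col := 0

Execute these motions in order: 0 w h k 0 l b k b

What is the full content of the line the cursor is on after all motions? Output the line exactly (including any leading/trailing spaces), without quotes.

After 1 (0): row=0 col=0 char='l'
After 2 (w): row=0 col=6 char='f'
After 3 (h): row=0 col=5 char='_'
After 4 (k): row=0 col=5 char='_'
After 5 (0): row=0 col=0 char='l'
After 6 (l): row=0 col=1 char='e'
After 7 (b): row=0 col=0 char='l'
After 8 (k): row=0 col=0 char='l'
After 9 (b): row=0 col=0 char='l'

Answer: leaf  fish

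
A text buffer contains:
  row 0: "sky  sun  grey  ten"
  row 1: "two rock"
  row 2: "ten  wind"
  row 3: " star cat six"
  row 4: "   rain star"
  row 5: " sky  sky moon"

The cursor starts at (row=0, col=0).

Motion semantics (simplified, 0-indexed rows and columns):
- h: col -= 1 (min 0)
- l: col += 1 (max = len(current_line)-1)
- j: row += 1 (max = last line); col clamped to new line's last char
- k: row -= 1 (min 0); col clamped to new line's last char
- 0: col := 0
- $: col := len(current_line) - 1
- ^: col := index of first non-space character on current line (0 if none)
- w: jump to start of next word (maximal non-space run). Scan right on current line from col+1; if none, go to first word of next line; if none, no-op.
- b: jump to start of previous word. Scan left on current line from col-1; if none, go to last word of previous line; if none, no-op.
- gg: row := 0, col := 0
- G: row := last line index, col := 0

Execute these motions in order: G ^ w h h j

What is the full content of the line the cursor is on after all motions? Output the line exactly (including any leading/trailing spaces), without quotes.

Answer:  sky  sky moon

Derivation:
After 1 (G): row=5 col=0 char='_'
After 2 (^): row=5 col=1 char='s'
After 3 (w): row=5 col=6 char='s'
After 4 (h): row=5 col=5 char='_'
After 5 (h): row=5 col=4 char='_'
After 6 (j): row=5 col=4 char='_'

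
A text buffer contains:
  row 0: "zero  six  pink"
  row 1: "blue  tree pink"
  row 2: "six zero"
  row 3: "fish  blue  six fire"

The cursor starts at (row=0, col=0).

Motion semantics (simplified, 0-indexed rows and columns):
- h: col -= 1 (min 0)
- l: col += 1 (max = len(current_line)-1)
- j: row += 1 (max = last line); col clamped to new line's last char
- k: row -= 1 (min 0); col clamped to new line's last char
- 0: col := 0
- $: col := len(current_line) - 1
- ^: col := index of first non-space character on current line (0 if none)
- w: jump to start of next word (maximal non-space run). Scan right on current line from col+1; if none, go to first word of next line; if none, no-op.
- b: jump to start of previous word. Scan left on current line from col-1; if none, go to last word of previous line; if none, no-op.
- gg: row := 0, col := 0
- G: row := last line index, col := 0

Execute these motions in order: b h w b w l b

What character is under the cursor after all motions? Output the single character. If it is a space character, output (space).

After 1 (b): row=0 col=0 char='z'
After 2 (h): row=0 col=0 char='z'
After 3 (w): row=0 col=6 char='s'
After 4 (b): row=0 col=0 char='z'
After 5 (w): row=0 col=6 char='s'
After 6 (l): row=0 col=7 char='i'
After 7 (b): row=0 col=6 char='s'

Answer: s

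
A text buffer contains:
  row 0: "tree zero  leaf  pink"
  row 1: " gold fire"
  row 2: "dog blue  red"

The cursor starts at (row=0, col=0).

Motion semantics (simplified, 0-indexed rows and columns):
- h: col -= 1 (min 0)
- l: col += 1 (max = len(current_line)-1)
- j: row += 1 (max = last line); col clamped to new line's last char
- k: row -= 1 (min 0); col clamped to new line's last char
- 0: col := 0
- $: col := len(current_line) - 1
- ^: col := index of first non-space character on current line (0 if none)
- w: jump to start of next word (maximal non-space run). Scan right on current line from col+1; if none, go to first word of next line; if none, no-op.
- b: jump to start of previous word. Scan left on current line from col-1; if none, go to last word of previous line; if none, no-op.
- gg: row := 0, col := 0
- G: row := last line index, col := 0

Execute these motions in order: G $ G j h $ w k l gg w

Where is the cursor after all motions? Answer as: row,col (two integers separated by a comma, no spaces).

After 1 (G): row=2 col=0 char='d'
After 2 ($): row=2 col=12 char='d'
After 3 (G): row=2 col=0 char='d'
After 4 (j): row=2 col=0 char='d'
After 5 (h): row=2 col=0 char='d'
After 6 ($): row=2 col=12 char='d'
After 7 (w): row=2 col=12 char='d'
After 8 (k): row=1 col=9 char='e'
After 9 (l): row=1 col=9 char='e'
After 10 (gg): row=0 col=0 char='t'
After 11 (w): row=0 col=5 char='z'

Answer: 0,5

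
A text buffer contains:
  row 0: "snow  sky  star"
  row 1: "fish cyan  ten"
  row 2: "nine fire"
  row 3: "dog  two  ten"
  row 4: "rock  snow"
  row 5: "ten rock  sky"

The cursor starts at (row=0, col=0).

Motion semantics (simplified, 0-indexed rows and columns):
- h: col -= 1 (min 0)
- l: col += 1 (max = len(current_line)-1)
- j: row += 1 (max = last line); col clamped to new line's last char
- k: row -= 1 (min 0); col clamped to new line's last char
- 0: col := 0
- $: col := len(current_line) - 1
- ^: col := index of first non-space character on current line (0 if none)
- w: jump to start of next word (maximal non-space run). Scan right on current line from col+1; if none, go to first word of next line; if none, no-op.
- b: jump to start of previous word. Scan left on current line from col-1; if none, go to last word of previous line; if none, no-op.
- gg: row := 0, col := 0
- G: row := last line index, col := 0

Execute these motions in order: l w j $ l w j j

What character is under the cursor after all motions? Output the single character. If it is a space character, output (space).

After 1 (l): row=0 col=1 char='n'
After 2 (w): row=0 col=6 char='s'
After 3 (j): row=1 col=6 char='y'
After 4 ($): row=1 col=13 char='n'
After 5 (l): row=1 col=13 char='n'
After 6 (w): row=2 col=0 char='n'
After 7 (j): row=3 col=0 char='d'
After 8 (j): row=4 col=0 char='r'

Answer: r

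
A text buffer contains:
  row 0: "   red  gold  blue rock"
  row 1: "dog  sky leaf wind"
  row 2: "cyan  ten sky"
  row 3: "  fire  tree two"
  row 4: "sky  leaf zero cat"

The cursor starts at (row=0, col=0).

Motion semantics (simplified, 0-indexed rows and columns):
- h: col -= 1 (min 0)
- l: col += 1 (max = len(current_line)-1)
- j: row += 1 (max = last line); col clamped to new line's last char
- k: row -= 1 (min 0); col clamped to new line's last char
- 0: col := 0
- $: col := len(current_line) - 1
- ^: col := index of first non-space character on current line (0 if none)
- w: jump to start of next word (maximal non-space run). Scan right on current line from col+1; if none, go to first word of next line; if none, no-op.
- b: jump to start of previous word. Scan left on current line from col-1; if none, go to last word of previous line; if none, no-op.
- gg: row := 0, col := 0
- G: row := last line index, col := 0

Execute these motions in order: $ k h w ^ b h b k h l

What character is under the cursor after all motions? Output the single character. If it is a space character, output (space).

After 1 ($): row=0 col=22 char='k'
After 2 (k): row=0 col=22 char='k'
After 3 (h): row=0 col=21 char='c'
After 4 (w): row=1 col=0 char='d'
After 5 (^): row=1 col=0 char='d'
After 6 (b): row=0 col=19 char='r'
After 7 (h): row=0 col=18 char='_'
After 8 (b): row=0 col=14 char='b'
After 9 (k): row=0 col=14 char='b'
After 10 (h): row=0 col=13 char='_'
After 11 (l): row=0 col=14 char='b'

Answer: b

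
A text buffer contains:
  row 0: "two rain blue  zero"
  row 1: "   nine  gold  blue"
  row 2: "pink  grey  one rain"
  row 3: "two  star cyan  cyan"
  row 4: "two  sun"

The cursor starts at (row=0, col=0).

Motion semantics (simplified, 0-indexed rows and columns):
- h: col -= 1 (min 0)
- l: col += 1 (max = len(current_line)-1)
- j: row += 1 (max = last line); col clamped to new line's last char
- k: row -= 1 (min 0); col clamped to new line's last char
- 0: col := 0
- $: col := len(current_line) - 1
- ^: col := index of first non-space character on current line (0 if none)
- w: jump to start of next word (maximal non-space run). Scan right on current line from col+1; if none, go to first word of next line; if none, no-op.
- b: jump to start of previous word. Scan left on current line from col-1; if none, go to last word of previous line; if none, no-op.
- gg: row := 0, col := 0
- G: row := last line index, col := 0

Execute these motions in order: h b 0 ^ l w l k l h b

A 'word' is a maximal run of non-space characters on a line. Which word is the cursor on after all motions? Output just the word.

After 1 (h): row=0 col=0 char='t'
After 2 (b): row=0 col=0 char='t'
After 3 (0): row=0 col=0 char='t'
After 4 (^): row=0 col=0 char='t'
After 5 (l): row=0 col=1 char='w'
After 6 (w): row=0 col=4 char='r'
After 7 (l): row=0 col=5 char='a'
After 8 (k): row=0 col=5 char='a'
After 9 (l): row=0 col=6 char='i'
After 10 (h): row=0 col=5 char='a'
After 11 (b): row=0 col=4 char='r'

Answer: rain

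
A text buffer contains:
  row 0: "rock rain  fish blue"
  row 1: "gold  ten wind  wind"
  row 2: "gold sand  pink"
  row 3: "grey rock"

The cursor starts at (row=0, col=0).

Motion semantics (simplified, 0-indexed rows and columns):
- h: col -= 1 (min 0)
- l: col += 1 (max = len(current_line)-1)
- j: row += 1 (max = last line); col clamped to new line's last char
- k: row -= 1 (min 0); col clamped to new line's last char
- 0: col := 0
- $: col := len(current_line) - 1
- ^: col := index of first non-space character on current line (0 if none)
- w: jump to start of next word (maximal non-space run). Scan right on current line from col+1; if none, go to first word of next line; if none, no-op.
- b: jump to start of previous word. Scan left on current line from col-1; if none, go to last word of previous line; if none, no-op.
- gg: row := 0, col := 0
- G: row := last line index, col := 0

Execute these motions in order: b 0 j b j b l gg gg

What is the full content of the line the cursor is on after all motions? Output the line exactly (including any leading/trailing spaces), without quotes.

Answer: rock rain  fish blue

Derivation:
After 1 (b): row=0 col=0 char='r'
After 2 (0): row=0 col=0 char='r'
After 3 (j): row=1 col=0 char='g'
After 4 (b): row=0 col=16 char='b'
After 5 (j): row=1 col=16 char='w'
After 6 (b): row=1 col=10 char='w'
After 7 (l): row=1 col=11 char='i'
After 8 (gg): row=0 col=0 char='r'
After 9 (gg): row=0 col=0 char='r'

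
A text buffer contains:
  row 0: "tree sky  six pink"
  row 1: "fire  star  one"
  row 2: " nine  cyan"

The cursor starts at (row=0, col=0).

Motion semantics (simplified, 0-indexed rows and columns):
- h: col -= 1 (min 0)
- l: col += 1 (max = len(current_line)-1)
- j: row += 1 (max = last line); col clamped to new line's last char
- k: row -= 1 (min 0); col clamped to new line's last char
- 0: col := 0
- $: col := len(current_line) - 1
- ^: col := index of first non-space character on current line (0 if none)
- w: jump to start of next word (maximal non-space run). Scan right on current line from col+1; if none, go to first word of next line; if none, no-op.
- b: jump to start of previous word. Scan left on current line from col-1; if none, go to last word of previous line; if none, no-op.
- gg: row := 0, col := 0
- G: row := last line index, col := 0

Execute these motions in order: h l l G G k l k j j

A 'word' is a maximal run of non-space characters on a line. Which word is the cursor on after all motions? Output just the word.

After 1 (h): row=0 col=0 char='t'
After 2 (l): row=0 col=1 char='r'
After 3 (l): row=0 col=2 char='e'
After 4 (G): row=2 col=0 char='_'
After 5 (G): row=2 col=0 char='_'
After 6 (k): row=1 col=0 char='f'
After 7 (l): row=1 col=1 char='i'
After 8 (k): row=0 col=1 char='r'
After 9 (j): row=1 col=1 char='i'
After 10 (j): row=2 col=1 char='n'

Answer: nine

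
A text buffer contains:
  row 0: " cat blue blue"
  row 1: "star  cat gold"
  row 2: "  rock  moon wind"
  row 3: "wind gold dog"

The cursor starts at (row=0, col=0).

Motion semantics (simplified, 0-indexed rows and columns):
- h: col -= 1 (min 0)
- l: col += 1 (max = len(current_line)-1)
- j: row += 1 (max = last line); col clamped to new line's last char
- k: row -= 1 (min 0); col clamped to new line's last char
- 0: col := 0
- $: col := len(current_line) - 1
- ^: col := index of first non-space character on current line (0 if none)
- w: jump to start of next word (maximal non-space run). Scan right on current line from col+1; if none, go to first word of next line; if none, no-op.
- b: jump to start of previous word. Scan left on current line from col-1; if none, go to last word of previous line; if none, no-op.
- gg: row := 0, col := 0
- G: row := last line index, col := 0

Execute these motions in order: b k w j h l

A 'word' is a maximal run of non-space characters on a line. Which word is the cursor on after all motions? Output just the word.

Answer: star

Derivation:
After 1 (b): row=0 col=0 char='_'
After 2 (k): row=0 col=0 char='_'
After 3 (w): row=0 col=1 char='c'
After 4 (j): row=1 col=1 char='t'
After 5 (h): row=1 col=0 char='s'
After 6 (l): row=1 col=1 char='t'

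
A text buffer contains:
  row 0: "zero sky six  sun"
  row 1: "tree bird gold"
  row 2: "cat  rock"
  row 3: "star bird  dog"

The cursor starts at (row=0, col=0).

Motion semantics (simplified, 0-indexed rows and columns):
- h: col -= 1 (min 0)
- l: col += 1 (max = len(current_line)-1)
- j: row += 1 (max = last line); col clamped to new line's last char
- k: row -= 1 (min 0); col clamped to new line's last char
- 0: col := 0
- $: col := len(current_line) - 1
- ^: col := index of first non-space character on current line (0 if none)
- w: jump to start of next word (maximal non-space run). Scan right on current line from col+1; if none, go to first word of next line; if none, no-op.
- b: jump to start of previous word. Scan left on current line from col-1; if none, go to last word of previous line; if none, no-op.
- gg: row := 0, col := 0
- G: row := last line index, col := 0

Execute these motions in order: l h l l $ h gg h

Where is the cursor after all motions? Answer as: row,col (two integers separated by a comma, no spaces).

After 1 (l): row=0 col=1 char='e'
After 2 (h): row=0 col=0 char='z'
After 3 (l): row=0 col=1 char='e'
After 4 (l): row=0 col=2 char='r'
After 5 ($): row=0 col=16 char='n'
After 6 (h): row=0 col=15 char='u'
After 7 (gg): row=0 col=0 char='z'
After 8 (h): row=0 col=0 char='z'

Answer: 0,0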